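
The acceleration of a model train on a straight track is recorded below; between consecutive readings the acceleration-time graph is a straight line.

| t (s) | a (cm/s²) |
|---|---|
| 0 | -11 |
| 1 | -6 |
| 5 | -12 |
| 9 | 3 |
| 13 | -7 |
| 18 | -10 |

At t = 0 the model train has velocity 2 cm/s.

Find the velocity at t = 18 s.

Δv equals the area under the a-t graph; then v = v₀ + Δv.
0–1 s: ½(-11 + -6)(1) = -8.5 cm/s
1–5 s: ½(-6 + -12)(4) = -36 cm/s
5–9 s: ½(-12 + 3)(4) = -18 cm/s
9–13 s: ½(3 + -7)(4) = -8 cm/s
13–18 s: ½(-7 + -10)(5) = -42.5 cm/s
Δv = -113 cm/s, so v(18) = 2 + (-113) = -111 cm/s.

-111 cm/s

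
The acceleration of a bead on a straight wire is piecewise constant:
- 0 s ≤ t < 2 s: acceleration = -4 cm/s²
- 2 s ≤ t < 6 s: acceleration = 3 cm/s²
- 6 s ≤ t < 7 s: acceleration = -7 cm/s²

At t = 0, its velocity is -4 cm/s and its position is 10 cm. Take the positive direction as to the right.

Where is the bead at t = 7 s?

On each constant-a segment, Δv = aΔt and Δx = v₀Δt + ½aΔt²; chain segment to segment.
0–2 s: v starts -4 cm/s; Δx = -4·2 + ½·-4·2² = -16 cm; v ends -12 cm/s.
2–6 s: v starts -12 cm/s; Δx = -12·4 + ½·3·4² = -24 cm; v ends 0 cm/s.
6–7 s: v starts 0 cm/s; Δx = 0·1 + ½·-7·1² = -3.5 cm; v ends -7 cm/s.
x(7) = 10 + Σ Δx = -33.5 cm.

-33.5 cm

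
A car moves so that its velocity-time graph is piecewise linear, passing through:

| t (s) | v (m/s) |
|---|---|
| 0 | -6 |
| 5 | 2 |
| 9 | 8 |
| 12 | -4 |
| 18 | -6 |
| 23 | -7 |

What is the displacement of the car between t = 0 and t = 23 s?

-46.5 m

Net displacement equals the area under the velocity-time graph (areas below the axis count negative).
0–5 s: ½(-6 + 2)(5) = -10 m
5–9 s: ½(2 + 8)(4) = 20 m
9–12 s: ½(8 + -4)(3) = 6 m
12–18 s: ½(-4 + -6)(6) = -30 m
18–23 s: ½(-6 + -7)(5) = -32.5 m
Net displacement = -46.5 m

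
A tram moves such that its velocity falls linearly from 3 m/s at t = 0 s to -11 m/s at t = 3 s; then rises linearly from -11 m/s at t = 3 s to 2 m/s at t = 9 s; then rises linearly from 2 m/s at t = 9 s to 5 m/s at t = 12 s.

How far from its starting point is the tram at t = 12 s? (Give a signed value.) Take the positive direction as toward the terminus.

Net displacement equals the area under the velocity-time graph (areas below the axis count negative).
0–3 s: ½(3 + -11)(3) = -12 m
3–9 s: ½(-11 + 2)(6) = -27 m
9–12 s: ½(2 + 5)(3) = 10.5 m
Net displacement = -28.5 m

-28.5 m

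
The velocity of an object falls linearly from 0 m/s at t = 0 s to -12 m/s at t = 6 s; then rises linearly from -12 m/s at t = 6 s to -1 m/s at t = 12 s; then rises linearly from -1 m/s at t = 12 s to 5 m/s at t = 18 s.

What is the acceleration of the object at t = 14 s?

Acceleration is the slope of the v-t graph on 12–18 s: (5 − -1)/(18 − 12) = 1 m/s².

1 m/s²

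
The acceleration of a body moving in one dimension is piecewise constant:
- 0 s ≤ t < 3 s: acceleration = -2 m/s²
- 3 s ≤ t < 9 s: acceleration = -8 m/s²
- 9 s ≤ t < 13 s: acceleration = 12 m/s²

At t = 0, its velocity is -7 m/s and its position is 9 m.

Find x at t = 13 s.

-391 m

On each constant-a segment, Δv = aΔt and Δx = v₀Δt + ½aΔt²; chain segment to segment.
0–3 s: v starts -7 m/s; Δx = -7·3 + ½·-2·3² = -30 m; v ends -13 m/s.
3–9 s: v starts -13 m/s; Δx = -13·6 + ½·-8·6² = -222 m; v ends -61 m/s.
9–13 s: v starts -61 m/s; Δx = -61·4 + ½·12·4² = -148 m; v ends -13 m/s.
x(13) = 9 + Σ Δx = -391 m.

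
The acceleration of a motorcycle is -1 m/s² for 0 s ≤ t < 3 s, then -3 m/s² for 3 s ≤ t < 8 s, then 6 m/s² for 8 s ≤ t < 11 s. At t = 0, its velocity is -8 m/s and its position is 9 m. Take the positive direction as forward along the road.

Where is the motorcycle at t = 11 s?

-163 m

On each constant-a segment, Δv = aΔt and Δx = v₀Δt + ½aΔt²; chain segment to segment.
0–3 s: v starts -8 m/s; Δx = -8·3 + ½·-1·3² = -28.5 m; v ends -11 m/s.
3–8 s: v starts -11 m/s; Δx = -11·5 + ½·-3·5² = -92.5 m; v ends -26 m/s.
8–11 s: v starts -26 m/s; Δx = -26·3 + ½·6·3² = -51 m; v ends -8 m/s.
x(11) = 9 + Σ Δx = -163 m.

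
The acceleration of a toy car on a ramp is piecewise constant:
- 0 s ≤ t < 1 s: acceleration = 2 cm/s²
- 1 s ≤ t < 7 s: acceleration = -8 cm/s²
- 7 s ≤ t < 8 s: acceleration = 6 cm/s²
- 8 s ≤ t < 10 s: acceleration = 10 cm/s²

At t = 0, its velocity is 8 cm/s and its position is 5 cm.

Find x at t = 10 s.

On each constant-a segment, Δv = aΔt and Δx = v₀Δt + ½aΔt²; chain segment to segment.
0–1 s: v starts 8 cm/s; Δx = 8·1 + ½·2·1² = 9 cm; v ends 10 cm/s.
1–7 s: v starts 10 cm/s; Δx = 10·6 + ½·-8·6² = -84 cm; v ends -38 cm/s.
7–8 s: v starts -38 cm/s; Δx = -38·1 + ½·6·1² = -35 cm; v ends -32 cm/s.
8–10 s: v starts -32 cm/s; Δx = -32·2 + ½·10·2² = -44 cm; v ends -12 cm/s.
x(10) = 5 + Σ Δx = -149 cm.

-149 cm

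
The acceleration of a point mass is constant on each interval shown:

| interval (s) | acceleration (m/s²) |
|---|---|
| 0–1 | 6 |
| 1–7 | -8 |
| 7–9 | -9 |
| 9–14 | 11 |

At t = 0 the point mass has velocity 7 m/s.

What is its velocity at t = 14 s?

Δv equals the area under the a-t graph; then v = v₀ + Δv.
0–1 s: 6 × 1 = 6 m/s
1–7 s: -8 × 6 = -48 m/s
7–9 s: -9 × 2 = -18 m/s
9–14 s: 11 × 5 = 55 m/s
Δv = -5 m/s, so v(14) = 7 + (-5) = 2 m/s.

2 m/s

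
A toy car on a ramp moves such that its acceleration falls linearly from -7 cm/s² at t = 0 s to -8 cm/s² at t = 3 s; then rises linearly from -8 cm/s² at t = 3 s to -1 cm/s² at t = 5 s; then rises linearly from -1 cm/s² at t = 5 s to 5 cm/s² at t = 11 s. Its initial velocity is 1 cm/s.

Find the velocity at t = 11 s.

Δv equals the area under the a-t graph; then v = v₀ + Δv.
0–3 s: ½(-7 + -8)(3) = -22.5 cm/s
3–5 s: ½(-8 + -1)(2) = -9 cm/s
5–11 s: ½(-1 + 5)(6) = 12 cm/s
Δv = -19.5 cm/s, so v(11) = 1 + (-19.5) = -18.5 cm/s.

-18.5 cm/s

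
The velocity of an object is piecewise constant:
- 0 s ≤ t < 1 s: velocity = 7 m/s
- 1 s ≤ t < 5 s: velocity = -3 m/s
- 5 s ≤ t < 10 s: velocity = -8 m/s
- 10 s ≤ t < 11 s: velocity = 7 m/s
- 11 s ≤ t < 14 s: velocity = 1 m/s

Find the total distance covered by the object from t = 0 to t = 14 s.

69 m

Total distance travelled is ∫|v| dt — sum the magnitudes of each area piece.
0–1 s: |7| × 1 = 7 m
1–5 s: |-3| × 4 = 12 m
5–10 s: |-8| × 5 = 40 m
10–11 s: |7| × 1 = 7 m
11–14 s: |1| × 3 = 3 m
Total distance = 69 m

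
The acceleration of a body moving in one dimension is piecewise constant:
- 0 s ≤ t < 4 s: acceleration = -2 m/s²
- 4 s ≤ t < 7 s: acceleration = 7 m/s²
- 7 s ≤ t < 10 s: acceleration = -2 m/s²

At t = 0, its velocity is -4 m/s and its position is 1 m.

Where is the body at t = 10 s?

On each constant-a segment, Δv = aΔt and Δx = v₀Δt + ½aΔt²; chain segment to segment.
0–4 s: v starts -4 m/s; Δx = -4·4 + ½·-2·4² = -32 m; v ends -12 m/s.
4–7 s: v starts -12 m/s; Δx = -12·3 + ½·7·3² = -4.5 m; v ends 9 m/s.
7–10 s: v starts 9 m/s; Δx = 9·3 + ½·-2·3² = 18 m; v ends 3 m/s.
x(10) = 1 + Σ Δx = -17.5 m.

-17.5 m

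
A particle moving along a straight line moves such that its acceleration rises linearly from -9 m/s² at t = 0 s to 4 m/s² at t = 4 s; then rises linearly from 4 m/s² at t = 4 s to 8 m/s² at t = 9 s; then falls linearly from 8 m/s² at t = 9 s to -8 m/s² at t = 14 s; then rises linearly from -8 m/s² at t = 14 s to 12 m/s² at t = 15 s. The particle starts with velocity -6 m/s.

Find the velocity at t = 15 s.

Δv equals the area under the a-t graph; then v = v₀ + Δv.
0–4 s: ½(-9 + 4)(4) = -10 m/s
4–9 s: ½(4 + 8)(5) = 30 m/s
9–14 s: ½(8 + -8)(5) = 0 m/s
14–15 s: ½(-8 + 12)(1) = 2 m/s
Δv = 22 m/s, so v(15) = -6 + (22) = 16 m/s.

16 m/s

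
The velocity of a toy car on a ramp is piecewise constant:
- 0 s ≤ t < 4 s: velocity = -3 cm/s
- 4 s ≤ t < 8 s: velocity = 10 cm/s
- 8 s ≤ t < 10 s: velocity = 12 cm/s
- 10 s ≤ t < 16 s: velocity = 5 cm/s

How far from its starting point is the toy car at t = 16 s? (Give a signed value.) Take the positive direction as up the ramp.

82 cm

Displacement is the signed area under the v-t curve.
0–4 s: -3 × 4 = -12 cm
4–8 s: 10 × 4 = 40 cm
8–10 s: 12 × 2 = 24 cm
10–16 s: 5 × 6 = 30 cm
Net displacement = 82 cm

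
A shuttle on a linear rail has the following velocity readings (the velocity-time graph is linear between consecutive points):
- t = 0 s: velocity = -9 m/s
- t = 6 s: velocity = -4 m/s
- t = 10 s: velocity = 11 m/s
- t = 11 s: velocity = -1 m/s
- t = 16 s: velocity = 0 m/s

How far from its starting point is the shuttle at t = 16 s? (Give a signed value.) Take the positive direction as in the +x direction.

Net displacement equals the area under the velocity-time graph (areas below the axis count negative).
0–6 s: ½(-9 + -4)(6) = -39 m
6–10 s: ½(-4 + 11)(4) = 14 m
10–11 s: ½(11 + -1)(1) = 5 m
11–16 s: ½(-1 + 0)(5) = -2.5 m
Net displacement = -22.5 m

-22.5 m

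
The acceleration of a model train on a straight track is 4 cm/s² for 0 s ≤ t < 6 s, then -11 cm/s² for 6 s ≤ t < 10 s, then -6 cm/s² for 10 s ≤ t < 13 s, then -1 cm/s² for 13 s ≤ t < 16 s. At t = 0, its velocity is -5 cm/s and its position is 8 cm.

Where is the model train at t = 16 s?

On each constant-a segment, Δv = aΔt and Δx = v₀Δt + ½aΔt²; chain segment to segment.
0–6 s: v starts -5 cm/s; Δx = -5·6 + ½·4·6² = 42 cm; v ends 19 cm/s.
6–10 s: v starts 19 cm/s; Δx = 19·4 + ½·-11·4² = -12 cm; v ends -25 cm/s.
10–13 s: v starts -25 cm/s; Δx = -25·3 + ½·-6·3² = -102 cm; v ends -43 cm/s.
13–16 s: v starts -43 cm/s; Δx = -43·3 + ½·-1·3² = -133.5 cm; v ends -46 cm/s.
x(16) = 8 + Σ Δx = -197.5 cm.

-197.5 cm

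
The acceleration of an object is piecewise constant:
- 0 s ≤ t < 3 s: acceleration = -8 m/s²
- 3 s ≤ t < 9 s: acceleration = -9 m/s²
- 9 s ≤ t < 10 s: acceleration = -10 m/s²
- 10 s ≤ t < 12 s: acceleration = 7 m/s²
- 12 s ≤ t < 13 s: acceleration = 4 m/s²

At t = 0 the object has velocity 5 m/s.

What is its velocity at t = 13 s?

Δv equals the area under the a-t graph; then v = v₀ + Δv.
0–3 s: -8 × 3 = -24 m/s
3–9 s: -9 × 6 = -54 m/s
9–10 s: -10 × 1 = -10 m/s
10–12 s: 7 × 2 = 14 m/s
12–13 s: 4 × 1 = 4 m/s
Δv = -70 m/s, so v(13) = 5 + (-70) = -65 m/s.

-65 m/s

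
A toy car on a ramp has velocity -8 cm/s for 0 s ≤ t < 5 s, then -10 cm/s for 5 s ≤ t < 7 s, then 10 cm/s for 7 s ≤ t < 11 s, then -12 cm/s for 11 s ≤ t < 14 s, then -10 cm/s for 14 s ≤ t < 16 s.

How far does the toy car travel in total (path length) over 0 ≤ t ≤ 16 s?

156 cm

Total distance travelled is ∫|v| dt — sum the magnitudes of each area piece.
0–5 s: |-8| × 5 = 40 cm
5–7 s: |-10| × 2 = 20 cm
7–11 s: |10| × 4 = 40 cm
11–14 s: |-12| × 3 = 36 cm
14–16 s: |-10| × 2 = 20 cm
Total distance = 156 cm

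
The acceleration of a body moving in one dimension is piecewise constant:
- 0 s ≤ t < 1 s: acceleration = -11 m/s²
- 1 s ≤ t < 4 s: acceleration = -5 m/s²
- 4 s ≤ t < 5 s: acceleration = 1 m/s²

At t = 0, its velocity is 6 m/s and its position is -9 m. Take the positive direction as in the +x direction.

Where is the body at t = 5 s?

-65.5 m

On each constant-a segment, Δv = aΔt and Δx = v₀Δt + ½aΔt²; chain segment to segment.
0–1 s: v starts 6 m/s; Δx = 6·1 + ½·-11·1² = 0.5 m; v ends -5 m/s.
1–4 s: v starts -5 m/s; Δx = -5·3 + ½·-5·3² = -37.5 m; v ends -20 m/s.
4–5 s: v starts -20 m/s; Δx = -20·1 + ½·1·1² = -19.5 m; v ends -19 m/s.
x(5) = -9 + Σ Δx = -65.5 m.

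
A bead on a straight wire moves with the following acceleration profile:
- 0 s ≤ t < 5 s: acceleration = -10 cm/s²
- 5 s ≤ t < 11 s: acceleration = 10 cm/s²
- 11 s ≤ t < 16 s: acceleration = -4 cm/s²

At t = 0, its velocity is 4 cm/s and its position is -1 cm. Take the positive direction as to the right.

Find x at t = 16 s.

-182 cm

On each constant-a segment, Δv = aΔt and Δx = v₀Δt + ½aΔt²; chain segment to segment.
0–5 s: v starts 4 cm/s; Δx = 4·5 + ½·-10·5² = -105 cm; v ends -46 cm/s.
5–11 s: v starts -46 cm/s; Δx = -46·6 + ½·10·6² = -96 cm; v ends 14 cm/s.
11–16 s: v starts 14 cm/s; Δx = 14·5 + ½·-4·5² = 20 cm; v ends -6 cm/s.
x(16) = -1 + Σ Δx = -182 cm.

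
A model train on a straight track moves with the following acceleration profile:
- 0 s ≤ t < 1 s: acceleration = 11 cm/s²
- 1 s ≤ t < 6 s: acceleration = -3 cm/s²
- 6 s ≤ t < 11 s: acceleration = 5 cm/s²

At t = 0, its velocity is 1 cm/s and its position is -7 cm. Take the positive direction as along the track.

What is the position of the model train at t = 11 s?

On each constant-a segment, Δv = aΔt and Δx = v₀Δt + ½aΔt²; chain segment to segment.
0–1 s: v starts 1 cm/s; Δx = 1·1 + ½·11·1² = 6.5 cm; v ends 12 cm/s.
1–6 s: v starts 12 cm/s; Δx = 12·5 + ½·-3·5² = 22.5 cm; v ends -3 cm/s.
6–11 s: v starts -3 cm/s; Δx = -3·5 + ½·5·5² = 47.5 cm; v ends 22 cm/s.
x(11) = -7 + Σ Δx = 69.5 cm.

69.5 cm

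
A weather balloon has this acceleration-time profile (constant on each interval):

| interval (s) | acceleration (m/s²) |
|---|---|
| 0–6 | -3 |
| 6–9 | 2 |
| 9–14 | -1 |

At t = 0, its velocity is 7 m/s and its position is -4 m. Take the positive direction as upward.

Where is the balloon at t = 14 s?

-77.5 m

On each constant-a segment, Δv = aΔt and Δx = v₀Δt + ½aΔt²; chain segment to segment.
0–6 s: v starts 7 m/s; Δx = 7·6 + ½·-3·6² = -12 m; v ends -11 m/s.
6–9 s: v starts -11 m/s; Δx = -11·3 + ½·2·3² = -24 m; v ends -5 m/s.
9–14 s: v starts -5 m/s; Δx = -5·5 + ½·-1·5² = -37.5 m; v ends -10 m/s.
x(14) = -4 + Σ Δx = -77.5 m.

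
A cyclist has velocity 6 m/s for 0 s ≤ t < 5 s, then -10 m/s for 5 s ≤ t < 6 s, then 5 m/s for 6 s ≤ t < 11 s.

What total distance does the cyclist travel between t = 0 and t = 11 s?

Distance (not displacement) is the total path length: add the absolute areas under v-t.
0–5 s: |6| × 5 = 30 m
5–6 s: |-10| × 1 = 10 m
6–11 s: |5| × 5 = 25 m
Total distance = 65 m

65 m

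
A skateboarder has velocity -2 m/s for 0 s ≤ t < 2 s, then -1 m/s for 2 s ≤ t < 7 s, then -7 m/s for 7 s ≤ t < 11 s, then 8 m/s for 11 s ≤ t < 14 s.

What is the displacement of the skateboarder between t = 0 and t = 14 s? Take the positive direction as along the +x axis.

-13 m

Displacement is the signed area under the v-t curve.
0–2 s: -2 × 2 = -4 m
2–7 s: -1 × 5 = -5 m
7–11 s: -7 × 4 = -28 m
11–14 s: 8 × 3 = 24 m
Net displacement = -13 m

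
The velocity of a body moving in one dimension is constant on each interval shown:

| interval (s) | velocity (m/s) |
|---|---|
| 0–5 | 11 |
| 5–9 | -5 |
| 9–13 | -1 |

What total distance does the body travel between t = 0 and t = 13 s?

79 m

Total distance travelled is ∫|v| dt — sum the magnitudes of each area piece.
0–5 s: |11| × 5 = 55 m
5–9 s: |-5| × 4 = 20 m
9–13 s: |-1| × 4 = 4 m
Total distance = 79 m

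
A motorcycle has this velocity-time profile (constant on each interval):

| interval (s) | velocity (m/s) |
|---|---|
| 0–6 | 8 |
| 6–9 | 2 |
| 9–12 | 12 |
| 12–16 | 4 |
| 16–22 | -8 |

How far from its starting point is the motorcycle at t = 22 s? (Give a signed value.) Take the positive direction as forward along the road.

58 m

Displacement is the signed area under the v-t curve.
0–6 s: 8 × 6 = 48 m
6–9 s: 2 × 3 = 6 m
9–12 s: 12 × 3 = 36 m
12–16 s: 4 × 4 = 16 m
16–22 s: -8 × 6 = -48 m
Net displacement = 58 m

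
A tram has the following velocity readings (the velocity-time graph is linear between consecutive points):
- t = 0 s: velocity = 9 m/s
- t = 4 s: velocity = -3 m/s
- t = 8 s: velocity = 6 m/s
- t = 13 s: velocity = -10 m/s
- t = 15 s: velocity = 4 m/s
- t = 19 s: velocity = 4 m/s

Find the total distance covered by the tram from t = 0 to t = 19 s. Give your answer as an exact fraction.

Distance (not displacement) is the total path length: add the absolute areas under v-t.
0–4 s: v = 0 at t = 3 s; triangle areas 13.5 + 1.5 = 15 m
4–8 s: v = 0 at t = 16/3 s; triangle areas 2 + 8 = 10 m
8–13 s: v = 0 at t = 9.875 s; triangle areas 5.625 + 15.625 = 21.25 m
13–15 s: v = 0 at t = 101/7 s; triangle areas 50/7 + 8/7 = 58/7 m
15–19 s: |4| × 4 = 16 m
Total distance = 1975/28 m

1975/28 m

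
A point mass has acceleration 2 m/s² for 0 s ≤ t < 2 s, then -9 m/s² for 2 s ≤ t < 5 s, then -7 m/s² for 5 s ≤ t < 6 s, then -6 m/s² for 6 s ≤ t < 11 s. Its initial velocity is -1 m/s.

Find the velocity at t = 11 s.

-61 m/s

Δv equals the area under the a-t graph; then v = v₀ + Δv.
0–2 s: 2 × 2 = 4 m/s
2–5 s: -9 × 3 = -27 m/s
5–6 s: -7 × 1 = -7 m/s
6–11 s: -6 × 5 = -30 m/s
Δv = -60 m/s, so v(11) = -1 + (-60) = -61 m/s.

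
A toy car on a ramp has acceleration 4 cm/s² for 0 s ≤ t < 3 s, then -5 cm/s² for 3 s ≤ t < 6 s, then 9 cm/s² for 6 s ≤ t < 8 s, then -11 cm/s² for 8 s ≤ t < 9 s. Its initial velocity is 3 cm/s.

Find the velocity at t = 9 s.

7 cm/s

Δv equals the area under the a-t graph; then v = v₀ + Δv.
0–3 s: 4 × 3 = 12 cm/s
3–6 s: -5 × 3 = -15 cm/s
6–8 s: 9 × 2 = 18 cm/s
8–9 s: -11 × 1 = -11 cm/s
Δv = 4 cm/s, so v(9) = 3 + (4) = 7 cm/s.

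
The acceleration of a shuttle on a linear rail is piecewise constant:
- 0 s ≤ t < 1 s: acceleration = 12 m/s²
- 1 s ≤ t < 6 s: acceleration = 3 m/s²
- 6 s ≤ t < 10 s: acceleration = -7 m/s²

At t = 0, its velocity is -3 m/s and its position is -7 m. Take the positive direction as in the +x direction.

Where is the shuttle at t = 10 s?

118.5 m

On each constant-a segment, Δv = aΔt and Δx = v₀Δt + ½aΔt²; chain segment to segment.
0–1 s: v starts -3 m/s; Δx = -3·1 + ½·12·1² = 3 m; v ends 9 m/s.
1–6 s: v starts 9 m/s; Δx = 9·5 + ½·3·5² = 82.5 m; v ends 24 m/s.
6–10 s: v starts 24 m/s; Δx = 24·4 + ½·-7·4² = 40 m; v ends -4 m/s.
x(10) = -7 + Σ Δx = 118.5 m.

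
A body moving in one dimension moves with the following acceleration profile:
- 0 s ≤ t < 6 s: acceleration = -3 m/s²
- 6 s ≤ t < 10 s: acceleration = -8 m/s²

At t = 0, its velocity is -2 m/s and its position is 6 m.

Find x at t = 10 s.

On each constant-a segment, Δv = aΔt and Δx = v₀Δt + ½aΔt²; chain segment to segment.
0–6 s: v starts -2 m/s; Δx = -2·6 + ½·-3·6² = -66 m; v ends -20 m/s.
6–10 s: v starts -20 m/s; Δx = -20·4 + ½·-8·4² = -144 m; v ends -52 m/s.
x(10) = 6 + Σ Δx = -204 m.

-204 m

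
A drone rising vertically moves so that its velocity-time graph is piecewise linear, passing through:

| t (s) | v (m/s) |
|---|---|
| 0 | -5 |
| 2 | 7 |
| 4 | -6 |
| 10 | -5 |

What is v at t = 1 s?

1 m/s

On 0–2 s the graph is linear from -5 to 7 m/s: v(1) = -5 + (7 − -5)·(1 − 0)/(2 − 0) = 1 m/s.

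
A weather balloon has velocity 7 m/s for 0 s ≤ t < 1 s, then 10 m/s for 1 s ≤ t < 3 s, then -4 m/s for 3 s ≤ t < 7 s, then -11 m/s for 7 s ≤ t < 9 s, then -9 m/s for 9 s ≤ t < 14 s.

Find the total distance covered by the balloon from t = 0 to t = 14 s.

110 m

Distance (not displacement) is the total path length: add the absolute areas under v-t.
0–1 s: |7| × 1 = 7 m
1–3 s: |10| × 2 = 20 m
3–7 s: |-4| × 4 = 16 m
7–9 s: |-11| × 2 = 22 m
9–14 s: |-9| × 5 = 45 m
Total distance = 110 m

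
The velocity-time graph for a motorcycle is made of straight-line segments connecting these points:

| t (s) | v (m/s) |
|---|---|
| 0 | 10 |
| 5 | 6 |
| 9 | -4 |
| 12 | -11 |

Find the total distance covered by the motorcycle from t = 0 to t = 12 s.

72.9 m

Total distance travelled is ∫|v| dt — sum the magnitudes of each area piece.
0–5 s: |½(10 + 6)(5)| = 40 m
5–9 s: v = 0 at t = 7.4 s; triangle areas 7.2 + 3.2 = 10.4 m
9–12 s: |½(-4 + -11)(3)| = 22.5 m
Total distance = 72.9 m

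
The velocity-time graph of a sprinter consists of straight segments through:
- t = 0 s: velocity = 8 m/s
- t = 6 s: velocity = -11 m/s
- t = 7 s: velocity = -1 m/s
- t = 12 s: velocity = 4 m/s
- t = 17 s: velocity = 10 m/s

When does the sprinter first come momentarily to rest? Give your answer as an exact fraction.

v changes sign on 0–6 s (from 8 to -11); the graph is linear there, so v = 0 at t = 0 + (-8)·(6 − 0)/(-11 − 8) = 48/19 s.

t = 48/19 s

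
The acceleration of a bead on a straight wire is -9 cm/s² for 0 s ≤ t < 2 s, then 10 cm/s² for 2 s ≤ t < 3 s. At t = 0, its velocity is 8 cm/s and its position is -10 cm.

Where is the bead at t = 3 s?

-17 cm

On each constant-a segment, Δv = aΔt and Δx = v₀Δt + ½aΔt²; chain segment to segment.
0–2 s: v starts 8 cm/s; Δx = 8·2 + ½·-9·2² = -2 cm; v ends -10 cm/s.
2–3 s: v starts -10 cm/s; Δx = -10·1 + ½·10·1² = -5 cm; v ends 0 cm/s.
x(3) = -10 + Σ Δx = -17 cm.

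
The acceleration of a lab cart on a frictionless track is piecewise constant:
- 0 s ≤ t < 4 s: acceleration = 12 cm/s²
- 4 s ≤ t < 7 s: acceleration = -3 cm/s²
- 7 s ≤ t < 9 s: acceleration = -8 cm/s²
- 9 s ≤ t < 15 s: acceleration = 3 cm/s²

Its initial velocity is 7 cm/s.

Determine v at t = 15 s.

48 cm/s

Δv equals the area under the a-t graph; then v = v₀ + Δv.
0–4 s: 12 × 4 = 48 cm/s
4–7 s: -3 × 3 = -9 cm/s
7–9 s: -8 × 2 = -16 cm/s
9–15 s: 3 × 6 = 18 cm/s
Δv = 41 cm/s, so v(15) = 7 + (41) = 48 cm/s.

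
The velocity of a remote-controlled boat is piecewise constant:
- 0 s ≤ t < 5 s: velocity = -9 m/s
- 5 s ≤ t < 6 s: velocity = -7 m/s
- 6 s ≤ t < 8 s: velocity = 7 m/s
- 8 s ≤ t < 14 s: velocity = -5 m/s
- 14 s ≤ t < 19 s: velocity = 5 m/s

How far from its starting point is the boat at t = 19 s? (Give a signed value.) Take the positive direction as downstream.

-43 m

Displacement is the signed area under the v-t curve.
0–5 s: -9 × 5 = -45 m
5–6 s: -7 × 1 = -7 m
6–8 s: 7 × 2 = 14 m
8–14 s: -5 × 6 = -30 m
14–19 s: 5 × 5 = 25 m
Net displacement = -43 m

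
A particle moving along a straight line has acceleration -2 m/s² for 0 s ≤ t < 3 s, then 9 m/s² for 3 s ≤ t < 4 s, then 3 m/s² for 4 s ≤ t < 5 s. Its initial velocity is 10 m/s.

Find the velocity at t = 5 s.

Δv equals the area under the a-t graph; then v = v₀ + Δv.
0–3 s: -2 × 3 = -6 m/s
3–4 s: 9 × 1 = 9 m/s
4–5 s: 3 × 1 = 3 m/s
Δv = 6 m/s, so v(5) = 10 + (6) = 16 m/s.

16 m/s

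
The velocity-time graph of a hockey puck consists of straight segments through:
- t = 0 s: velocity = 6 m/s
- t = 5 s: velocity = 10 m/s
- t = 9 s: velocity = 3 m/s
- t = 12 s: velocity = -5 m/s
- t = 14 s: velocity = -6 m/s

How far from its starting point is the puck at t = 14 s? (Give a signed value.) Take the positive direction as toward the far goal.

52 m

Displacement is the signed area under the v-t curve.
0–5 s: ½(6 + 10)(5) = 40 m
5–9 s: ½(10 + 3)(4) = 26 m
9–12 s: ½(3 + -5)(3) = -3 m
12–14 s: ½(-5 + -6)(2) = -11 m
Net displacement = 52 m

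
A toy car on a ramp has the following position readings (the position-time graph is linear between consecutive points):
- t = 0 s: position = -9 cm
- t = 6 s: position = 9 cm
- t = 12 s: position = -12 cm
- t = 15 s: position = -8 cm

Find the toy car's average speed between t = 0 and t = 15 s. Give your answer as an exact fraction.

Average speed = (total path length)/(elapsed time); on a piecewise-linear x-t graph the path length is Σ|Δx|.
0–6 s: |Δx| = |9 − -9| = 18 cm
6–12 s: |Δx| = |-12 − 9| = 21 cm
12–15 s: |Δx| = |-8 − -12| = 4 cm
Total path = 43 cm; average speed = 43/15 = 43/15 cm/s.

43/15 cm/s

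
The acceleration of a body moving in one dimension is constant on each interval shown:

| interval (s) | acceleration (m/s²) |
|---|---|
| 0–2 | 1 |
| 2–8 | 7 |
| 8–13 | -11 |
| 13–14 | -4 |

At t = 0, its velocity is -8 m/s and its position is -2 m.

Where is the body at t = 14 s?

On each constant-a segment, Δv = aΔt and Δx = v₀Δt + ½aΔt²; chain segment to segment.
0–2 s: v starts -8 m/s; Δx = -8·2 + ½·1·2² = -14 m; v ends -6 m/s.
2–8 s: v starts -6 m/s; Δx = -6·6 + ½·7·6² = 90 m; v ends 36 m/s.
8–13 s: v starts 36 m/s; Δx = 36·5 + ½·-11·5² = 42.5 m; v ends -19 m/s.
13–14 s: v starts -19 m/s; Δx = -19·1 + ½·-4·1² = -21 m; v ends -23 m/s.
x(14) = -2 + Σ Δx = 95.5 m.

95.5 m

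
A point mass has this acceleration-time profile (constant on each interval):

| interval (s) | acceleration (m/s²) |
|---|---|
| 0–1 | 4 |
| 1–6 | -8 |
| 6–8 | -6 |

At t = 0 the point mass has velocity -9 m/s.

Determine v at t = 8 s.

Δv equals the area under the a-t graph; then v = v₀ + Δv.
0–1 s: 4 × 1 = 4 m/s
1–6 s: -8 × 5 = -40 m/s
6–8 s: -6 × 2 = -12 m/s
Δv = -48 m/s, so v(8) = -9 + (-48) = -57 m/s.

-57 m/s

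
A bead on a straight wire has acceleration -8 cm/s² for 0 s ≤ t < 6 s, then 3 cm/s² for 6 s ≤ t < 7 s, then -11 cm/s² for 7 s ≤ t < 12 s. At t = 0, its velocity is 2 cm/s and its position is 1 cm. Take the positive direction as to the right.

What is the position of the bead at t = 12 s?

-528 cm

On each constant-a segment, Δv = aΔt and Δx = v₀Δt + ½aΔt²; chain segment to segment.
0–6 s: v starts 2 cm/s; Δx = 2·6 + ½·-8·6² = -132 cm; v ends -46 cm/s.
6–7 s: v starts -46 cm/s; Δx = -46·1 + ½·3·1² = -44.5 cm; v ends -43 cm/s.
7–12 s: v starts -43 cm/s; Δx = -43·5 + ½·-11·5² = -352.5 cm; v ends -98 cm/s.
x(12) = 1 + Σ Δx = -528 cm.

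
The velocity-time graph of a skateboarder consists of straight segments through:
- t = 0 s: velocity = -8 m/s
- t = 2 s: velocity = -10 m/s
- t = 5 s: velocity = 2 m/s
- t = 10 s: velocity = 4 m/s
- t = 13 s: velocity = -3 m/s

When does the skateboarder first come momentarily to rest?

v changes sign on 2–5 s (from -10 to 2); the graph is linear there, so v = 0 at t = 2 + (10)·(5 − 2)/(2 − -10) = 4.5 s.

t = 4.5 s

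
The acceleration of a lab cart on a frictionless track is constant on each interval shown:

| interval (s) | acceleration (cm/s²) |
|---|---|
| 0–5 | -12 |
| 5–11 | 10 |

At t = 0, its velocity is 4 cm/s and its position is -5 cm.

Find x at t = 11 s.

-291 cm

On each constant-a segment, Δv = aΔt and Δx = v₀Δt + ½aΔt²; chain segment to segment.
0–5 s: v starts 4 cm/s; Δx = 4·5 + ½·-12·5² = -130 cm; v ends -56 cm/s.
5–11 s: v starts -56 cm/s; Δx = -56·6 + ½·10·6² = -156 cm; v ends 4 cm/s.
x(11) = -5 + Σ Δx = -291 cm.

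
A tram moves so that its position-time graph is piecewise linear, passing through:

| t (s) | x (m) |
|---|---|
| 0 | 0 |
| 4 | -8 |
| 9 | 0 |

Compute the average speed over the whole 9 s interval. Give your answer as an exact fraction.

16/9 m/s

Average speed = (total path length)/(elapsed time); on a piecewise-linear x-t graph the path length is Σ|Δx|.
0–4 s: |Δx| = |-8 − 0| = 8 m
4–9 s: |Δx| = |0 − -8| = 8 m
Total path = 16 m; average speed = 16/9 = 16/9 m/s.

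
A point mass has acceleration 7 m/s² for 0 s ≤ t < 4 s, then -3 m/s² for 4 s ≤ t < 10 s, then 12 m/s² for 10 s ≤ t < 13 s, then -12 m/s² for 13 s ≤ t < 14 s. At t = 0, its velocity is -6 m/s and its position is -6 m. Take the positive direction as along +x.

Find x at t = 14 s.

204 m

On each constant-a segment, Δv = aΔt and Δx = v₀Δt + ½aΔt²; chain segment to segment.
0–4 s: v starts -6 m/s; Δx = -6·4 + ½·7·4² = 32 m; v ends 22 m/s.
4–10 s: v starts 22 m/s; Δx = 22·6 + ½·-3·6² = 78 m; v ends 4 m/s.
10–13 s: v starts 4 m/s; Δx = 4·3 + ½·12·3² = 66 m; v ends 40 m/s.
13–14 s: v starts 40 m/s; Δx = 40·1 + ½·-12·1² = 34 m; v ends 28 m/s.
x(14) = -6 + Σ Δx = 204 m.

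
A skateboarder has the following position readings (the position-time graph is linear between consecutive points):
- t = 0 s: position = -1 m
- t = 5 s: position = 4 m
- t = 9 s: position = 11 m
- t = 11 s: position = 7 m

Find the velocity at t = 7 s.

Velocity is the slope of the x-t graph on 5–9 s: (11 − 4)/(9 − 5) = 1.75 m/s.

1.75 m/s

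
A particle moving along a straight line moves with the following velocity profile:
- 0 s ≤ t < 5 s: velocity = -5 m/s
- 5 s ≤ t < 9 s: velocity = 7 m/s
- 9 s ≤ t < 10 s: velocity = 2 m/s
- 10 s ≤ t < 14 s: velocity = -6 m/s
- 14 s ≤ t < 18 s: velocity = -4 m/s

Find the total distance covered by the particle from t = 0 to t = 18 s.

Distance (not displacement) is the total path length: add the absolute areas under v-t.
0–5 s: |-5| × 5 = 25 m
5–9 s: |7| × 4 = 28 m
9–10 s: |2| × 1 = 2 m
10–14 s: |-6| × 4 = 24 m
14–18 s: |-4| × 4 = 16 m
Total distance = 95 m

95 m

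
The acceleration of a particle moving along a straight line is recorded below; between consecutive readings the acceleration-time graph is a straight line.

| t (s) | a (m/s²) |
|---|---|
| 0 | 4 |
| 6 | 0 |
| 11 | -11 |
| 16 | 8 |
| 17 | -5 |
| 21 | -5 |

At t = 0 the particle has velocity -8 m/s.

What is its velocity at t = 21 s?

-49.5 m/s

Δv equals the area under the a-t graph; then v = v₀ + Δv.
0–6 s: ½(4 + 0)(6) = 12 m/s
6–11 s: ½(0 + -11)(5) = -27.5 m/s
11–16 s: ½(-11 + 8)(5) = -7.5 m/s
16–17 s: ½(8 + -5)(1) = 1.5 m/s
17–21 s: -5 × 4 = -20 m/s
Δv = -41.5 m/s, so v(21) = -8 + (-41.5) = -49.5 m/s.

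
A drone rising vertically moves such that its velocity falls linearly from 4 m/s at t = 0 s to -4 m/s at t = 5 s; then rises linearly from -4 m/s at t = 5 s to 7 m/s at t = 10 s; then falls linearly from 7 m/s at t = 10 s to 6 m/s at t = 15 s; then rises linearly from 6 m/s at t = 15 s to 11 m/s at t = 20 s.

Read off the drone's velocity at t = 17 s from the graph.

8 m/s

On 15–20 s the graph is linear from 6 to 11 m/s: v(17) = 6 + (11 − 6)·(17 − 15)/(20 − 15) = 8 m/s.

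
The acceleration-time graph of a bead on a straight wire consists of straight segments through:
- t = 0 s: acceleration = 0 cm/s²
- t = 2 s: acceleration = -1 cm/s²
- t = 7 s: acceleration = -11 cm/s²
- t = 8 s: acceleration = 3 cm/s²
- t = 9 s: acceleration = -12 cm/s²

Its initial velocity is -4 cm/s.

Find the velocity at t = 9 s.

-43.5 cm/s

Δv equals the area under the a-t graph; then v = v₀ + Δv.
0–2 s: ½(0 + -1)(2) = -1 cm/s
2–7 s: ½(-1 + -11)(5) = -30 cm/s
7–8 s: ½(-11 + 3)(1) = -4 cm/s
8–9 s: ½(3 + -12)(1) = -4.5 cm/s
Δv = -39.5 cm/s, so v(9) = -4 + (-39.5) = -43.5 cm/s.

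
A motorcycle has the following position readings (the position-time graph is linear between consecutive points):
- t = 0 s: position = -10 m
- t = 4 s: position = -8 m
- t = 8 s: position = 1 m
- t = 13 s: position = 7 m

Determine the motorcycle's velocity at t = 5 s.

2.25 m/s

Velocity is the slope of the x-t graph on 4–8 s: (1 − -8)/(8 − 4) = 2.25 m/s.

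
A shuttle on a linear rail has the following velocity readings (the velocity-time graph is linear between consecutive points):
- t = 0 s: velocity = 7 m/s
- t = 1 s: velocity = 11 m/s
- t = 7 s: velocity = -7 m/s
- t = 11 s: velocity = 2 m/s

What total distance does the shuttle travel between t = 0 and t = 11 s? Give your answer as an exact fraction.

442/9 m

Distance (not displacement) is the total path length: add the absolute areas under v-t.
0–1 s: |½(7 + 11)(1)| = 9 m
1–7 s: v = 0 at t = 14/3 s; triangle areas 121/6 + 49/6 = 85/3 m
7–11 s: v = 0 at t = 91/9 s; triangle areas 98/9 + 8/9 = 106/9 m
Total distance = 442/9 m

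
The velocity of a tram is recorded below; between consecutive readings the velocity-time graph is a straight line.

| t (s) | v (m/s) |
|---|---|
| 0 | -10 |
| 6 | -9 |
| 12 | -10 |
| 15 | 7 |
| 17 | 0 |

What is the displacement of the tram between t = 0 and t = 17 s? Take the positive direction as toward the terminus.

Displacement is the signed area under the v-t curve.
0–6 s: ½(-10 + -9)(6) = -57 m
6–12 s: ½(-9 + -10)(6) = -57 m
12–15 s: ½(-10 + 7)(3) = -4.5 m
15–17 s: ½(7 + 0)(2) = 7 m
Net displacement = -111.5 m

-111.5 m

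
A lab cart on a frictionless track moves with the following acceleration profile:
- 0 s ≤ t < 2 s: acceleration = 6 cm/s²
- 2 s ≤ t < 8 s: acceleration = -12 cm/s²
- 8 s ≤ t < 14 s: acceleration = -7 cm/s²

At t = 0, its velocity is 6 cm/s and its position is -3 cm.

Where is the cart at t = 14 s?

On each constant-a segment, Δv = aΔt and Δx = v₀Δt + ½aΔt²; chain segment to segment.
0–2 s: v starts 6 cm/s; Δx = 6·2 + ½·6·2² = 24 cm; v ends 18 cm/s.
2–8 s: v starts 18 cm/s; Δx = 18·6 + ½·-12·6² = -108 cm; v ends -54 cm/s.
8–14 s: v starts -54 cm/s; Δx = -54·6 + ½·-7·6² = -450 cm; v ends -96 cm/s.
x(14) = -3 + Σ Δx = -537 cm.

-537 cm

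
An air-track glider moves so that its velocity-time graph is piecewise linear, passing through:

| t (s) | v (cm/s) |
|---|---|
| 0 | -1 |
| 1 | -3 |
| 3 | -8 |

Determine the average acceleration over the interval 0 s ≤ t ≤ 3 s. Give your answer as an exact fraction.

Average acceleration = Δv/Δt = (-8 − -1)/(3 − 0) = -7/3 cm/s².

-7/3 cm/s²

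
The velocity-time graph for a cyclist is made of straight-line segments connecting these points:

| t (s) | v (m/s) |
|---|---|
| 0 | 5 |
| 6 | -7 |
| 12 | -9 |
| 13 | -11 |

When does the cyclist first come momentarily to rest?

v changes sign on 0–6 s (from 5 to -7); the graph is linear there, so v = 0 at t = 0 + (-5)·(6 − 0)/(-7 − 5) = 2.5 s.

t = 2.5 s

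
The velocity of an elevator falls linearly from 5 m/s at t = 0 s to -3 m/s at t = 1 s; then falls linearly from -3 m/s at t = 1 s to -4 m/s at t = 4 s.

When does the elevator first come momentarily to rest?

t = 0.625 s

v changes sign on 0–1 s (from 5 to -3); the graph is linear there, so v = 0 at t = 0 + (-5)·(1 − 0)/(-3 − 5) = 0.625 s.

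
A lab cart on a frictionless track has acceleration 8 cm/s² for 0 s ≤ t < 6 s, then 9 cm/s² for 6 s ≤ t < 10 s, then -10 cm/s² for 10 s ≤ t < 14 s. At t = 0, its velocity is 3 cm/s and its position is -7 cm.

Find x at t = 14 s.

On each constant-a segment, Δv = aΔt and Δx = v₀Δt + ½aΔt²; chain segment to segment.
0–6 s: v starts 3 cm/s; Δx = 3·6 + ½·8·6² = 162 cm; v ends 51 cm/s.
6–10 s: v starts 51 cm/s; Δx = 51·4 + ½·9·4² = 276 cm; v ends 87 cm/s.
10–14 s: v starts 87 cm/s; Δx = 87·4 + ½·-10·4² = 268 cm; v ends 47 cm/s.
x(14) = -7 + Σ Δx = 699 cm.

699 cm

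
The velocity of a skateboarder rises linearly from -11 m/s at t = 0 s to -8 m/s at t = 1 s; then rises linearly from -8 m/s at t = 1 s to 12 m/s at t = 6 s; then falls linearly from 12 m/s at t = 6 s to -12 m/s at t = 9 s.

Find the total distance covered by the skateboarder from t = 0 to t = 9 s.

Distance (not displacement) is the total path length: add the absolute areas under v-t.
0–1 s: |½(-11 + -8)(1)| = 9.5 m
1–6 s: v = 0 at t = 3 s; triangle areas 8 + 18 = 26 m
6–9 s: v = 0 at t = 7.5 s; triangle areas 9 + 9 = 18 m
Total distance = 53.5 m

53.5 m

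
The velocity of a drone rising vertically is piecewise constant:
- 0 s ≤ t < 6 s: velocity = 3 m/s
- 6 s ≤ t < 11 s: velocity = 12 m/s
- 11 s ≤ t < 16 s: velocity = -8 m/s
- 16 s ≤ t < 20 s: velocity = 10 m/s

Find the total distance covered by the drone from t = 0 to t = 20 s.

Total distance travelled is ∫|v| dt — sum the magnitudes of each area piece.
0–6 s: |3| × 6 = 18 m
6–11 s: |12| × 5 = 60 m
11–16 s: |-8| × 5 = 40 m
16–20 s: |10| × 4 = 40 m
Total distance = 158 m

158 m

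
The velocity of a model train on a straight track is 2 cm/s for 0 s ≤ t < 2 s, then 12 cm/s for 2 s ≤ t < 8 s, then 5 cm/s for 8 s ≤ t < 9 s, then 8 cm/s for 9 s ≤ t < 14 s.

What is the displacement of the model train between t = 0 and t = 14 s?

121 cm

Net displacement equals the area under the velocity-time graph (areas below the axis count negative).
0–2 s: 2 × 2 = 4 cm
2–8 s: 12 × 6 = 72 cm
8–9 s: 5 × 1 = 5 cm
9–14 s: 8 × 5 = 40 cm
Net displacement = 121 cm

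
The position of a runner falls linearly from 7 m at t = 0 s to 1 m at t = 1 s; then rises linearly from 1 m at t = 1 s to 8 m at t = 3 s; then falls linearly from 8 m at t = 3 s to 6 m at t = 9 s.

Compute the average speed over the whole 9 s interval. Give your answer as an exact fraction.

5/3 m/s

Average speed = (total path length)/(elapsed time); on a piecewise-linear x-t graph the path length is Σ|Δx|.
0–1 s: |Δx| = |1 − 7| = 6 m
1–3 s: |Δx| = |8 − 1| = 7 m
3–9 s: |Δx| = |6 − 8| = 2 m
Total path = 15 m; average speed = 15/9 = 5/3 m/s.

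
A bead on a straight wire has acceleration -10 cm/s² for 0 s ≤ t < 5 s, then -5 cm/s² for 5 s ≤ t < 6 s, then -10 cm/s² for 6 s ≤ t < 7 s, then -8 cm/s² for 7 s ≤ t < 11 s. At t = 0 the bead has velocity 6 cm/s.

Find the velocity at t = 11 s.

-91 cm/s

Δv equals the area under the a-t graph; then v = v₀ + Δv.
0–5 s: -10 × 5 = -50 cm/s
5–6 s: -5 × 1 = -5 cm/s
6–7 s: -10 × 1 = -10 cm/s
7–11 s: -8 × 4 = -32 cm/s
Δv = -97 cm/s, so v(11) = 6 + (-97) = -91 cm/s.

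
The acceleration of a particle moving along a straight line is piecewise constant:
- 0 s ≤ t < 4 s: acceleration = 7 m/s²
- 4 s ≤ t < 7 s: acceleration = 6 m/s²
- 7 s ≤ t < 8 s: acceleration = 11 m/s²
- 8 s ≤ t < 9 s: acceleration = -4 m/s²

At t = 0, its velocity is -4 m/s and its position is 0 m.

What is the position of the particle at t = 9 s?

237.5 m

On each constant-a segment, Δv = aΔt and Δx = v₀Δt + ½aΔt²; chain segment to segment.
0–4 s: v starts -4 m/s; Δx = -4·4 + ½·7·4² = 40 m; v ends 24 m/s.
4–7 s: v starts 24 m/s; Δx = 24·3 + ½·6·3² = 99 m; v ends 42 m/s.
7–8 s: v starts 42 m/s; Δx = 42·1 + ½·11·1² = 47.5 m; v ends 53 m/s.
8–9 s: v starts 53 m/s; Δx = 53·1 + ½·-4·1² = 51 m; v ends 49 m/s.
x(9) = 0 + Σ Δx = 237.5 m.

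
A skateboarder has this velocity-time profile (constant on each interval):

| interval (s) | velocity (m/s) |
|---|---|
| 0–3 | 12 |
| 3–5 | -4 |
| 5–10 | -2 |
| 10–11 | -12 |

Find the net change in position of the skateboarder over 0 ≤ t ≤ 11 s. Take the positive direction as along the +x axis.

6 m

Net displacement equals the area under the velocity-time graph (areas below the axis count negative).
0–3 s: 12 × 3 = 36 m
3–5 s: -4 × 2 = -8 m
5–10 s: -2 × 5 = -10 m
10–11 s: -12 × 1 = -12 m
Net displacement = 6 m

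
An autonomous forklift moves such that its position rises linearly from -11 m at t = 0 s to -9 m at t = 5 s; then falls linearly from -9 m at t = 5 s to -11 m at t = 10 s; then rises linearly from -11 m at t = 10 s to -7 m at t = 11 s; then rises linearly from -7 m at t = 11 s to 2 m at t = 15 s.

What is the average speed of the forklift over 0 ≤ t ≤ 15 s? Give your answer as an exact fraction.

Average speed = (total path length)/(elapsed time); on a piecewise-linear x-t graph the path length is Σ|Δx|.
0–5 s: |Δx| = |-9 − -11| = 2 m
5–10 s: |Δx| = |-11 − -9| = 2 m
10–11 s: |Δx| = |-7 − -11| = 4 m
11–15 s: |Δx| = |2 − -7| = 9 m
Total path = 17 m; average speed = 17/15 = 17/15 m/s.

17/15 m/s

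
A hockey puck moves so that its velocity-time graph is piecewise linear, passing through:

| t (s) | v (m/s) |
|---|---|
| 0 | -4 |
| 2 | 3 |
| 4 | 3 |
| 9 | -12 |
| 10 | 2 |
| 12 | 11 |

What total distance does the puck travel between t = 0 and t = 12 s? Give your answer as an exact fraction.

747/14 m

Distance (not displacement) is the total path length: add the absolute areas under v-t.
0–2 s: v = 0 at t = 8/7 s; triangle areas 16/7 + 9/7 = 25/7 m
2–4 s: |3| × 2 = 6 m
4–9 s: v = 0 at t = 5 s; triangle areas 1.5 + 24 = 25.5 m
9–10 s: v = 0 at t = 69/7 s; triangle areas 36/7 + 1/7 = 37/7 m
10–12 s: |½(2 + 11)(2)| = 13 m
Total distance = 747/14 m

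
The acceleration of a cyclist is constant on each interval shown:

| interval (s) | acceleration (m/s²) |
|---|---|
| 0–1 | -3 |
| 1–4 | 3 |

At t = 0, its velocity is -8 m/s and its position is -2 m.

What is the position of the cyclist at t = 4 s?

-31 m

On each constant-a segment, Δv = aΔt and Δx = v₀Δt + ½aΔt²; chain segment to segment.
0–1 s: v starts -8 m/s; Δx = -8·1 + ½·-3·1² = -9.5 m; v ends -11 m/s.
1–4 s: v starts -11 m/s; Δx = -11·3 + ½·3·3² = -19.5 m; v ends -2 m/s.
x(4) = -2 + Σ Δx = -31 m.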